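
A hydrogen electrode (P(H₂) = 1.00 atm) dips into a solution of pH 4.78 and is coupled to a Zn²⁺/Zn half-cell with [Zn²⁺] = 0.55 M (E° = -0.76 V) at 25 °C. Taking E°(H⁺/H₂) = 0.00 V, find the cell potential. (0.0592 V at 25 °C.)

0.48 V

The hydrogen couple is the cathode, so E°_cell = 0.76 V; n = 2.
[H⁺] = 10^(−4.78) = 1.7 × 10^-5 M, and Q = [Zn²⁺]·P(H₂) / [H⁺]^2 = 2 × 10^9.
E = E° − (0.0592/2) log Q = 0.76 − (0.0592/2)(9.300) = 0.485 V.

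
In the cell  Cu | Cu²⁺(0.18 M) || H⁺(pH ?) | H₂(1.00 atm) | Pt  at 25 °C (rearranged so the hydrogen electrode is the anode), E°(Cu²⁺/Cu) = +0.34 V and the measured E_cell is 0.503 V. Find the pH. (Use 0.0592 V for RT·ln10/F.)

E°_cell = 0.34 V and n = 2.
log Q = n(E° − E)/0.0592 = 2×(0.34 − 0.503)/0.0592 = -5.507.
With Q = [H⁺]^2 / ([Cu²⁺]·P(H₂)), solving for [H⁺] gives log[H⁺] = -3.126, so pH = 3.13.

pH = 3.13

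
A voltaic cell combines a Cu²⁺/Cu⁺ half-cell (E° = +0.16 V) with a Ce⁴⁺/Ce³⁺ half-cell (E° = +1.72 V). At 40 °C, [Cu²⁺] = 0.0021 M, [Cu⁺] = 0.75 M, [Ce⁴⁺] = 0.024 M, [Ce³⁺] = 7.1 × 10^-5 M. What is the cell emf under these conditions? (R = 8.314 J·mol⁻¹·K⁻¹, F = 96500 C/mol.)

1.88 V

The Ce⁴⁺/Ce³⁺ couple has the higher reduction potential and acts as the cathode, so E°_cell = +1.72 − (+0.16) = 1.56 V.
Balancing electrons gives n = 1; the reaction quotient is Q = [Cu²⁺]·[Ce³⁺]/([Cu⁺]·[Ce⁴⁺]) = 8.28 × 10^-6.
E = E° − (RT/nF) ln Q = 1.56 − (8.314×313)/(1×96500) × (-11.701) = 1.560 + 0.316 = 1.876 V.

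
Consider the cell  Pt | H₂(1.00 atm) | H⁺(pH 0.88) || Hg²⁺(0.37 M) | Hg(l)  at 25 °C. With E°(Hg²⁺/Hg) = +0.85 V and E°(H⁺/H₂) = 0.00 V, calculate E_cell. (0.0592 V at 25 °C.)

0.89 V

The Hg²⁺/Hg couple is the cathode, so E°_cell = 0.85 V; n = 2.
[H⁺] = 10^(−0.88) = 0.13 M, and Q = [H⁺]^2 / ([Hg²⁺]·P(H₂)) = 0.0470.
E = E° − (0.0592/2) log Q = 0.85 − (0.0592/2)(-1.328) = 0.889 V.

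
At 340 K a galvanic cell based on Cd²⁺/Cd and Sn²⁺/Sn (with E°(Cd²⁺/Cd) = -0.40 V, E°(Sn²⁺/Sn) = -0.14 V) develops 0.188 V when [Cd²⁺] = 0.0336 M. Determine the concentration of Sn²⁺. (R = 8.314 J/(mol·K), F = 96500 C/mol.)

From the Nernst equation, ln Q = nF(E° − E)/RT = 2×96500×(0.26 − 0.188)/(8.314×340) = 4.916, so Q = 136.
With Q = [Cd²⁺]/[Sn²⁺] and the known concentrations, [Sn²⁺] in the denominator gives [Sn²⁺] = 2.5 × 10^-4 M.

2.5 × 10^-4 M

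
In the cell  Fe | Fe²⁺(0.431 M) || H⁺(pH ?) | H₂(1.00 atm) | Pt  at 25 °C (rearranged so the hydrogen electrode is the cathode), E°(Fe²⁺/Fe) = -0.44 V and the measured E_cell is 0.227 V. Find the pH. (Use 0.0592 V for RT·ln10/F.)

E°_cell = 0.44 V and n = 2.
log Q = n(E° − E)/0.0592 = 2×(0.44 − 0.227)/0.0592 = 7.196.
With Q = [Fe²⁺]·P(H₂) / [H⁺]^2, solving for [H⁺] gives log[H⁺] = -3.781, so pH = 3.78.

pH = 3.78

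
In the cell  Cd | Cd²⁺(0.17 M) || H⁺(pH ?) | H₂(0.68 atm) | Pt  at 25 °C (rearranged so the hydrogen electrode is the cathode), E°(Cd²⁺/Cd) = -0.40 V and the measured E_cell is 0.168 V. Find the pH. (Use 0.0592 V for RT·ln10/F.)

E°_cell = 0.40 V and n = 2.
log Q = n(E° − E)/0.0592 = 2×(0.40 − 0.168)/0.0592 = 7.838.
With Q = [Cd²⁺]·P(H₂) / [H⁺]^2, solving for [H⁺] gives log[H⁺] = -4.387, so pH = 4.39.

pH = 4.39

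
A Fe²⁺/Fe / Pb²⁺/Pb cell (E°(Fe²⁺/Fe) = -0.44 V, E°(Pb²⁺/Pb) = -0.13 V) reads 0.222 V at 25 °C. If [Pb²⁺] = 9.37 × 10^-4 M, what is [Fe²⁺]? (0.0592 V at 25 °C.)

0.88 M

From the Nernst equation, log Q = n(E° − E)/0.0592 = 2(0.31 − 0.222)/0.0592 = 2.973, so Q = 940.
With Q = [Fe²⁺]/[Pb²⁺] and the known concentrations, [Fe²⁺] in the numerator gives [Fe²⁺] = 0.88 M.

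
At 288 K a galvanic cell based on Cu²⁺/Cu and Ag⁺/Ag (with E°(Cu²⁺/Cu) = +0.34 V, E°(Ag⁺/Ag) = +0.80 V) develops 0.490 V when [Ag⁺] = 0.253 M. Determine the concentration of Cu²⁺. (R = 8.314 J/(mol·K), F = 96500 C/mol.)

From the Nernst equation, ln Q = nF(E° − E)/RT = 2×96500×(0.46 − 0.490)/(8.314×288) = -2.418, so Q = 0.0891.
With Q = [Cu²⁺]/[Ag⁺]^2 and the known concentrations, [Cu²⁺] in the numerator gives [Cu²⁺] = 0.0057 M.

0.0057 M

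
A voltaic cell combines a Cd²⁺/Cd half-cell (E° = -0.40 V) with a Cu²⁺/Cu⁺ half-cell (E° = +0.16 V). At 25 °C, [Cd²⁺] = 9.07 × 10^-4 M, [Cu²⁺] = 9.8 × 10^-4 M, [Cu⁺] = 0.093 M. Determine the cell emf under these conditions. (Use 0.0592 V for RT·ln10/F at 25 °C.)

The Cu²⁺/Cu⁺ couple has the higher reduction potential and acts as the cathode, so E°_cell = +0.16 − (-0.40) = 0.56 V.
Balancing electrons gives n = 2; the reaction quotient is Q = [Cd²⁺]·[Cu⁺]^2/[Cu²⁺]^2 = 8.17.
At 25 °C, E = E° − (0.0592/n) log Q = 0.56 − (0.0592/2)(0.912) = 0.560 − 0.027 = 0.533 V.

0.533 V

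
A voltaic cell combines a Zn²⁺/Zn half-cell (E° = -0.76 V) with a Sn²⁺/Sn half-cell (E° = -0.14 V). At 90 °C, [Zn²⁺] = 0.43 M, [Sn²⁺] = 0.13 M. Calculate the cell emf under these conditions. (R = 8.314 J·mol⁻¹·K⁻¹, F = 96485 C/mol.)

The Sn²⁺/Sn couple has the higher reduction potential and acts as the cathode, so E°_cell = -0.14 − (-0.76) = 0.62 V.
Balancing electrons gives n = 2; the reaction quotient is Q = [Zn²⁺]/[Sn²⁺] = 3.31.
E = E° − (RT/nF) ln Q = 0.62 − (8.314×363)/(2×96485) × (1.196) = 0.620 − 0.019 = 0.601 V.

0.601 V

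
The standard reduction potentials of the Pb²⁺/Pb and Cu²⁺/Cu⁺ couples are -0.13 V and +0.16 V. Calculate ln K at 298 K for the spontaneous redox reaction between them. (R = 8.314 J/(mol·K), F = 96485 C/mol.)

ln K = 22.6

E°_cell = +0.16 − (-0.13) = 0.29 V, with n = 2 electrons transferred.
At equilibrium E = 0, so the Nernst equation gives ln K = nFE°/RT = (2)(96485)(0.29)/((8.314)(298)) = 22.59.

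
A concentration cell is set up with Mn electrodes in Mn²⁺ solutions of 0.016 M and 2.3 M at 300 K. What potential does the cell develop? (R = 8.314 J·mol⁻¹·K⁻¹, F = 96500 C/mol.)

Both half-cells are Mn²⁺/Mn, so E°_cell = 0. The concentrated side is the cathode; the cell reaction moves Mn²⁺ from high to low concentration with n = 2.
Q = [Mn²⁺]_dilute/[Mn²⁺]_conc = 0.016/2.3 = 0.00696.
E = 0 − (RT/nF) ln Q = −((8.314×300)/(2×96500))(-4.968) = 0.0642 V.

0.064 V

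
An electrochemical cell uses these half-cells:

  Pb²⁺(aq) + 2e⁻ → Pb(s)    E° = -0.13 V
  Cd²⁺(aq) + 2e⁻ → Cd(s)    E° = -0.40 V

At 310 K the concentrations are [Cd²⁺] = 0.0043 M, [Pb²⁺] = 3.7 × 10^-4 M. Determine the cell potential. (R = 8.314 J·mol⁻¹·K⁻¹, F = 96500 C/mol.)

The Pb²⁺/Pb couple has the higher reduction potential and acts as the cathode, so E°_cell = -0.13 − (-0.40) = 0.27 V.
Balancing electrons gives n = 2; the reaction quotient is Q = [Cd²⁺]/[Pb²⁺] = 11.6.
E = E° − (RT/nF) ln Q = 0.27 − (8.314×310)/(2×96500) × (2.453) = 0.270 − 0.033 = 0.237 V.

0.237 V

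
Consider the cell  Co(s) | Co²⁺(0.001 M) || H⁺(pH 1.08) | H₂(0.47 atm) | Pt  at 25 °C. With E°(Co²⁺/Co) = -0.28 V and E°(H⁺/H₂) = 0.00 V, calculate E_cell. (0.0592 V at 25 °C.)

0.31 V

The hydrogen couple is the cathode, so E°_cell = 0.28 V; n = 2.
[H⁺] = 10^(−1.08) = 0.083 M, and Q = [Co²⁺]·P(H₂) / [H⁺]^2 = 0.0679.
E = E° − (0.0592/2) log Q = 0.28 − (0.0592/2)(-1.168) = 0.315 V.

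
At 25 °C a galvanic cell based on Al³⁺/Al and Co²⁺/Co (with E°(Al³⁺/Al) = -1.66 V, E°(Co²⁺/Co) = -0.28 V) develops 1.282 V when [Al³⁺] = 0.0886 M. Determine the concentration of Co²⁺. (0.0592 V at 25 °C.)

9.7 × 10^-5 M

From the Nernst equation, log Q = n(E° − E)/0.0592 = 6(1.38 − 1.282)/0.0592 = 9.932, so Q = 8.56 × 10^9.
With Q = [Al³⁺]^2/[Co²⁺]^3 and the known concentrations, [Co²⁺]^3 in the denominator gives [Co²⁺] = 9.7 × 10^-5 M.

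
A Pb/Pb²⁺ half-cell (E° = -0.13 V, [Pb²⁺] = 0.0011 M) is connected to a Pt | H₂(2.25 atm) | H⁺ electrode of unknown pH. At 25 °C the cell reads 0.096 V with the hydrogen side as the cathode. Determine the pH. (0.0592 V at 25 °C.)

pH = 1.88

E°_cell = 0.13 V and n = 2.
log Q = n(E° − E)/0.0592 = 2×(0.13 − 0.096)/0.0592 = 1.149.
With Q = [Pb²⁺]·P(H₂) / [H⁺]^2, solving for [H⁺] gives log[H⁺] = -1.878, so pH = 1.88.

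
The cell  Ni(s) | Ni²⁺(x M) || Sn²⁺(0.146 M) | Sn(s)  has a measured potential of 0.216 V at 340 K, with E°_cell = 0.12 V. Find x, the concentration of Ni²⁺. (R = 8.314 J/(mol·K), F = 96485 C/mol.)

From the Nernst equation, ln Q = nF(E° − E)/RT = 2×96485×(0.12 − 0.216)/(8.314×340) = -6.553, so Q = 0.00143.
With Q = [Ni²⁺]/[Sn²⁺] and the known concentrations, [Ni²⁺] in the numerator gives [Ni²⁺] = 2.1 × 10^-4 M.

2.1 × 10^-4 M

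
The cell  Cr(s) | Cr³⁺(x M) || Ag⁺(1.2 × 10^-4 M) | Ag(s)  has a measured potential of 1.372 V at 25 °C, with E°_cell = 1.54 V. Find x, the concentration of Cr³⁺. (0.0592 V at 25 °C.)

From the Nernst equation, log Q = n(E° − E)/0.0592 = 3(1.54 − 1.372)/0.0592 = 8.514, so Q = 3.26 × 10^8.
With Q = [Cr³⁺]/[Ag⁺]^3 and the known concentrations, [Cr³⁺] in the numerator gives [Cr³⁺] = 5.6 × 10^-4 M.

5.6 × 10^-4 M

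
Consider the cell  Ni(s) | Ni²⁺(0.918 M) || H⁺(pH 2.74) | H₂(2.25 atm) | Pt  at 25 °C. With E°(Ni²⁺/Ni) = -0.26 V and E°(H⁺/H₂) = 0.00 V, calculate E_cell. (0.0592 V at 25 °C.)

0.088 V

The hydrogen couple is the cathode, so E°_cell = 0.26 V; n = 2.
[H⁺] = 10^(−2.74) = 0.0018 M, and Q = [Ni²⁺]·P(H₂) / [H⁺]^2 = 6.24 × 10^5.
E = E° − (0.0592/2) log Q = 0.26 − (0.0592/2)(5.795) = 0.088 V.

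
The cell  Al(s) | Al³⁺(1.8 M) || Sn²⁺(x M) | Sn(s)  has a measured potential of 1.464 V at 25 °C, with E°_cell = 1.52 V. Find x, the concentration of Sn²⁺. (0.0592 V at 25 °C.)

From the Nernst equation, log Q = n(E° − E)/0.0592 = 6(1.52 − 1.464)/0.0592 = 5.676, so Q = 4.74 × 10^5.
With Q = [Al³⁺]^2/[Sn²⁺]^3 and the known concentrations, [Sn²⁺]^3 in the denominator gives [Sn²⁺] = 0.019 M.

0.019 M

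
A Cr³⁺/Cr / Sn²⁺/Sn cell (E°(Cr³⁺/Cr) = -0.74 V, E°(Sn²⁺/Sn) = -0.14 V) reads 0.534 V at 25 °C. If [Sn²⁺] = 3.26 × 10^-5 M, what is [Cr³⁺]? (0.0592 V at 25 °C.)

From the Nernst equation, log Q = n(E° − E)/0.0592 = 6(0.60 − 0.534)/0.0592 = 6.689, so Q = 4.89 × 10^6.
With Q = [Cr³⁺]^2/[Sn²⁺]^3 and the known concentrations, [Cr³⁺]^2 in the numerator gives [Cr³⁺] = 4.1 × 10^-4 M.

4.1 × 10^-4 M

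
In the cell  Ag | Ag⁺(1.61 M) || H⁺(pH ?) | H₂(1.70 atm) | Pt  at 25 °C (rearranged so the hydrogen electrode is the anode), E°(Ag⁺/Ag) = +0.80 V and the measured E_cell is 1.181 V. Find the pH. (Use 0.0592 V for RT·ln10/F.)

pH = 6.11

E°_cell = 0.80 V and n = 2.
log Q = n(E° − E)/0.0592 = 2×(0.80 − 1.181)/0.0592 = -12.872.
With Q = [H⁺]^2 / ([Ag⁺]^2·P(H₂)), solving for [H⁺] gives log[H⁺] = -6.114, so pH = 6.11.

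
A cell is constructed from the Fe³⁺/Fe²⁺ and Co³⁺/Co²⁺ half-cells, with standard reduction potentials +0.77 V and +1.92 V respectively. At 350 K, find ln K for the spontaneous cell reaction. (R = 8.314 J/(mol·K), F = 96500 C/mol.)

E°_cell = +1.92 − (+0.77) = 1.15 V, with n = 1 electron transferred.
At equilibrium E = 0, so the Nernst equation gives ln K = nFE°/RT = (1)(96500)(1.15)/((8.314)(350)) = 38.14.

ln K = 38.1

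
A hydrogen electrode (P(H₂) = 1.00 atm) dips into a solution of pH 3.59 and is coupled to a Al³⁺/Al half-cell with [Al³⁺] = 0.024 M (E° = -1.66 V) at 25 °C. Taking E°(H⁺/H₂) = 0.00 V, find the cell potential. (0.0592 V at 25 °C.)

1.48 V

The hydrogen couple is the cathode, so E°_cell = 1.66 V; n = 6.
[H⁺] = 10^(−3.59) = 2.6 × 10^-4 M, and Q = [Al³⁺]^2·P(H₂)^3 / [H⁺]^6 = 2 × 10^18.
E = E° − (0.0592/6) log Q = 1.66 − (0.0592/6)(18.300) = 1.479 V.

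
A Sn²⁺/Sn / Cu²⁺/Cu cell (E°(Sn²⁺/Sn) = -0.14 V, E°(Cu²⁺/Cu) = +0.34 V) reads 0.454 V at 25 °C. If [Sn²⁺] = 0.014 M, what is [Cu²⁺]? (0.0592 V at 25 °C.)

From the Nernst equation, log Q = n(E° − E)/0.0592 = 2(0.48 − 0.454)/0.0592 = 0.878, so Q = 7.56.
With Q = [Sn²⁺]/[Cu²⁺] and the known concentrations, [Cu²⁺] in the denominator gives [Cu²⁺] = 0.0019 M.

0.0019 M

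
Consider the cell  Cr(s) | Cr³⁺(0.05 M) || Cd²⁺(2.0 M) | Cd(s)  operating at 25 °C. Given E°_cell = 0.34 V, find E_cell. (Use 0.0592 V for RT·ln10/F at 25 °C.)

Balancing electrons gives n = 6; the reaction quotient is Q = [Cr³⁺]^2/[Cd²⁺]^3 = 3.13 × 10^-4.
At 25 °C, E = E° − (0.0592/n) log Q = 0.34 − (0.0592/6)(-3.505) = 0.340 + 0.035 = 0.375 V.

0.375 V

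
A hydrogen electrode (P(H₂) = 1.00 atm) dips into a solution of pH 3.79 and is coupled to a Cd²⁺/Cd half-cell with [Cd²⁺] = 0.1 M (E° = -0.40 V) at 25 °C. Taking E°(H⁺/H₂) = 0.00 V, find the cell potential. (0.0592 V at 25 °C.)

The hydrogen couple is the cathode, so E°_cell = 0.40 V; n = 2.
[H⁺] = 10^(−3.79) = 1.6 × 10^-4 M, and Q = [Cd²⁺]·P(H₂) / [H⁺]^2 = 3.8 × 10^6.
E = E° − (0.0592/2) log Q = 0.40 − (0.0592/2)(6.580) = 0.205 V.

0.21 V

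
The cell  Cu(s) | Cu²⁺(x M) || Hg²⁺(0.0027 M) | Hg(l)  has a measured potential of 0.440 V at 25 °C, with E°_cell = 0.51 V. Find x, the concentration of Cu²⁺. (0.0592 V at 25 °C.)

0.63 M

From the Nernst equation, log Q = n(E° − E)/0.0592 = 2(0.51 − 0.440)/0.0592 = 2.365, so Q = 232.
With Q = [Cu²⁺]/[Hg²⁺] and the known concentrations, [Cu²⁺] in the numerator gives [Cu²⁺] = 0.63 M.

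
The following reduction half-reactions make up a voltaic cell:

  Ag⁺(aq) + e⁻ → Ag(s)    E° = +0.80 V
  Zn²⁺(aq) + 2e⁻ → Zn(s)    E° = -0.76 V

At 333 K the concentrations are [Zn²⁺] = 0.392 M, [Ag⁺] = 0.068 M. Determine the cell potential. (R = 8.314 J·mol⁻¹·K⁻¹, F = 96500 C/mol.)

1.50 V

The Ag⁺/Ag couple has the higher reduction potential and acts as the cathode, so E°_cell = +0.80 − (-0.76) = 1.56 V.
Balancing electrons gives n = 2; the reaction quotient is Q = [Zn²⁺]/[Ag⁺]^2 = 84.8.
E = E° − (RT/nF) ln Q = 1.56 − (8.314×333)/(2×96500) × (4.440) = 1.560 − 0.064 = 1.496 V.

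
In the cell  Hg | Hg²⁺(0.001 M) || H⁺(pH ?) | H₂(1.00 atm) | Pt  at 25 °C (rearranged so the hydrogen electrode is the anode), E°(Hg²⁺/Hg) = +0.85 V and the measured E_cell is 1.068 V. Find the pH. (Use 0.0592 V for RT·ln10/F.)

pH = 5.18

E°_cell = 0.85 V and n = 2.
log Q = n(E° − E)/0.0592 = 2×(0.85 − 1.068)/0.0592 = -7.365.
With Q = [H⁺]^2 / ([Hg²⁺]·P(H₂)), solving for [H⁺] gives log[H⁺] = -5.182, so pH = 5.18.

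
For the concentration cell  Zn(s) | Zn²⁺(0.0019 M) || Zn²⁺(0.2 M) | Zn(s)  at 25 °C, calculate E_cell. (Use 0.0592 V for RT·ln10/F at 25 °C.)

0.060 V

Both half-cells are Zn²⁺/Zn, so E°_cell = 0. The concentrated side is the cathode; the cell reaction moves Zn²⁺ from high to low concentration with n = 2.
Q = [Zn²⁺]_dilute/[Zn²⁺]_conc = 0.0019/0.2 = 0.00950.
E = 0 − (0.0592/2) log Q = −(0.0592/2)(-2.022) = 0.0599 V.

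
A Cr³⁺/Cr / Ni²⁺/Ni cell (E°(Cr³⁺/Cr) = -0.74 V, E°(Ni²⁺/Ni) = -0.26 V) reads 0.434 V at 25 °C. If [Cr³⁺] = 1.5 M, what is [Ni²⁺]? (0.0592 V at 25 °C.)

0.037 M

From the Nernst equation, log Q = n(E° − E)/0.0592 = 6(0.48 − 0.434)/0.0592 = 4.662, so Q = 4.59 × 10^4.
With Q = [Cr³⁺]^2/[Ni²⁺]^3 and the known concentrations, [Ni²⁺]^3 in the denominator gives [Ni²⁺] = 0.037 M.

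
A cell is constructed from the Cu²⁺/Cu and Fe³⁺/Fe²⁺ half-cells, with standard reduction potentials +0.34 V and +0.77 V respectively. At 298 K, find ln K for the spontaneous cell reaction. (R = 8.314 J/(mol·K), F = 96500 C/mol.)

ln K = 33.5

E°_cell = +0.77 − (+0.34) = 0.43 V, with n = 2 electrons transferred.
At equilibrium E = 0, so the Nernst equation gives ln K = nFE°/RT = (2)(96500)(0.43)/((8.314)(298)) = 33.50.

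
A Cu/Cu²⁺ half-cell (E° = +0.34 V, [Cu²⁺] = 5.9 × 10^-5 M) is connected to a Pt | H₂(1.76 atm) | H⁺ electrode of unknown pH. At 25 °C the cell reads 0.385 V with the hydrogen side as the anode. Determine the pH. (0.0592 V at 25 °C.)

pH = 2.75

E°_cell = 0.34 V and n = 2.
log Q = n(E° − E)/0.0592 = 2×(0.34 − 0.385)/0.0592 = -1.520.
With Q = [H⁺]^2 / ([Cu²⁺]·P(H₂)), solving for [H⁺] gives log[H⁺] = -2.752, so pH = 2.75.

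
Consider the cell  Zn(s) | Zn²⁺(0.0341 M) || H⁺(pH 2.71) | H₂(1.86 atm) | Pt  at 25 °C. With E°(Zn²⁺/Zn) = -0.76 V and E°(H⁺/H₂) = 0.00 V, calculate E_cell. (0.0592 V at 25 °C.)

0.64 V

The hydrogen couple is the cathode, so E°_cell = 0.76 V; n = 2.
[H⁺] = 10^(−2.71) = 0.0019 M, and Q = [Zn²⁺]·P(H₂) / [H⁺]^2 = 1.67 × 10^4.
E = E° − (0.0592/2) log Q = 0.76 − (0.0592/2)(4.222) = 0.635 V.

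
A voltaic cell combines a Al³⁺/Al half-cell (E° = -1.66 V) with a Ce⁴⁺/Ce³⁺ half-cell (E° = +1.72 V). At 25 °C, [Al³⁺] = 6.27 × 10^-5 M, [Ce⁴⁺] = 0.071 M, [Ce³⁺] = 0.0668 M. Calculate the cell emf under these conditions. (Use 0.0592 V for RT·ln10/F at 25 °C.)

3.46 V

The Ce⁴⁺/Ce³⁺ couple has the higher reduction potential and acts as the cathode, so E°_cell = +1.72 − (-1.66) = 3.38 V.
Balancing electrons gives n = 3; the reaction quotient is Q = [Al³⁺]·[Ce³⁺]^3/[Ce⁴⁺]^3 = 5.22 × 10^-5.
At 25 °C, E = E° − (0.0592/n) log Q = 3.38 − (0.0592/3)(-4.282) = 3.380 + 0.084 = 3.464 V.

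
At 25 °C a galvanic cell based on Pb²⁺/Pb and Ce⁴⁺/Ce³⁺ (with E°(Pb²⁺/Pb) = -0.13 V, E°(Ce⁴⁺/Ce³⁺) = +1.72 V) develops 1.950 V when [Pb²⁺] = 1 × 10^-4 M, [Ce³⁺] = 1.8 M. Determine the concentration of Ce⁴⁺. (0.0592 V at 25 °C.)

0.88 M

From the Nernst equation, log Q = n(E° − E)/0.0592 = 2(1.85 − 1.950)/0.0592 = -3.378, so Q = 4.18 × 10^-4.
With Q = [Pb²⁺]·[Ce³⁺]^2/[Ce⁴⁺]^2 and the known concentrations, [Ce⁴⁺]^2 in the denominator gives [Ce⁴⁺] = 0.88 M.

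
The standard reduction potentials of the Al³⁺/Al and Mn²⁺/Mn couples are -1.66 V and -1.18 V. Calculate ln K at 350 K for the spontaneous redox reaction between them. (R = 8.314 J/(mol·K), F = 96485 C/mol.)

E°_cell = -1.18 − (-1.66) = 0.48 V, with n = 6 electrons transferred.
At equilibrium E = 0, so the Nernst equation gives ln K = nFE°/RT = (6)(96485)(0.48)/((8.314)(350)) = 95.49.

ln K = 95.5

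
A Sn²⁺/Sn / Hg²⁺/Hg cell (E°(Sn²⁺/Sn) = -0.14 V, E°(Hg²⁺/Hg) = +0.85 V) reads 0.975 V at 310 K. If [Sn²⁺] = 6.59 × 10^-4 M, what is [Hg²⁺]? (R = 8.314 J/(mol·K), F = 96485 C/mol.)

2.1 × 10^-4 M

From the Nernst equation, ln Q = nF(E° − E)/RT = 2×96485×(0.99 − 0.975)/(8.314×310) = 1.123, so Q = 3.07.
With Q = [Sn²⁺]/[Hg²⁺] and the known concentrations, [Hg²⁺] in the denominator gives [Hg²⁺] = 2.1 × 10^-4 M.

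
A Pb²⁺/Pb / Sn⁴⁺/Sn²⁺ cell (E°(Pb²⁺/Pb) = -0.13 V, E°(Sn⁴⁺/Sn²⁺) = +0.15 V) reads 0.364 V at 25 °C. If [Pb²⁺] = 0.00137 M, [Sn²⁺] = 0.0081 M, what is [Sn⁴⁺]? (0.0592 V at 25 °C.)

0.0076 M

From the Nernst equation, log Q = n(E° − E)/0.0592 = 2(0.28 − 0.364)/0.0592 = -2.838, so Q = 0.00145.
With Q = [Pb²⁺]·[Sn²⁺]/[Sn⁴⁺] and the known concentrations, [Sn⁴⁺] in the denominator gives [Sn⁴⁺] = 0.0076 M.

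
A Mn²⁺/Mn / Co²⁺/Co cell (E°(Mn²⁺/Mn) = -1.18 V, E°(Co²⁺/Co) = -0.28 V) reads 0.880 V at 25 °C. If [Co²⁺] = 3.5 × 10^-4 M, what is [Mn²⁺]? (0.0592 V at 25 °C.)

0.0017 M

From the Nernst equation, log Q = n(E° − E)/0.0592 = 2(0.90 − 0.880)/0.0592 = 0.676, so Q = 4.74.
With Q = [Mn²⁺]/[Co²⁺] and the known concentrations, [Mn²⁺] in the numerator gives [Mn²⁺] = 0.0017 M.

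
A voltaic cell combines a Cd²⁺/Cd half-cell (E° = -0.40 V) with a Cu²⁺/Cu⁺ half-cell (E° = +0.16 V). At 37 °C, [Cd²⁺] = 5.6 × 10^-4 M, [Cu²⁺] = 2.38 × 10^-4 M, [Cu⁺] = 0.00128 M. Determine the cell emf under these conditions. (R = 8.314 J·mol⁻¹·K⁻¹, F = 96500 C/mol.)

The Cu²⁺/Cu⁺ couple has the higher reduction potential and acts as the cathode, so E°_cell = +0.16 − (-0.40) = 0.56 V.
Balancing electrons gives n = 2; the reaction quotient is Q = [Cd²⁺]·[Cu⁺]^2/[Cu²⁺]^2 = 0.0162.
E = E° − (RT/nF) ln Q = 0.56 − (8.314×310)/(2×96500) × (-4.123) = 0.560 + 0.055 = 0.615 V.

0.615 V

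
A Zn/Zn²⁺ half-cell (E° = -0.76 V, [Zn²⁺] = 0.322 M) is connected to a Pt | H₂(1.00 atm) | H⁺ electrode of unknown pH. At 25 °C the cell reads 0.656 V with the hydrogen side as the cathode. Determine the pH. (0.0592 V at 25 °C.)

E°_cell = 0.76 V and n = 2.
log Q = n(E° − E)/0.0592 = 2×(0.76 − 0.656)/0.0592 = 3.514.
With Q = [Zn²⁺]·P(H₂) / [H⁺]^2, solving for [H⁺] gives log[H⁺] = -2.003, so pH = 2.00.

pH = 2.00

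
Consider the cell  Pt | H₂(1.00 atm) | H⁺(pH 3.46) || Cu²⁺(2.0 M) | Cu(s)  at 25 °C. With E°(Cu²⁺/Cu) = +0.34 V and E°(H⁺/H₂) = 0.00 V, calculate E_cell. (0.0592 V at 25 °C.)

0.55 V

The Cu²⁺/Cu couple is the cathode, so E°_cell = 0.34 V; n = 2.
[H⁺] = 10^(−3.46) = 3.5 × 10^-4 M, and Q = [H⁺]^2 / ([Cu²⁺]·P(H₂)) = 6.01 × 10^-8.
E = E° − (0.0592/2) log Q = 0.34 − (0.0592/2)(-7.221) = 0.554 V.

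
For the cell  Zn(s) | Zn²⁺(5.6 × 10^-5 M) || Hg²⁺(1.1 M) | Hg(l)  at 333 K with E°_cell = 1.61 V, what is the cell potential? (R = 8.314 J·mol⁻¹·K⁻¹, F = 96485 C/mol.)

Balancing electrons gives n = 2; the reaction quotient is Q = [Zn²⁺]/[Hg²⁺] = 5.09 × 10^-5.
E = E° − (RT/nF) ln Q = 1.61 − (8.314×333)/(2×96485) × (-9.885) = 1.610 + 0.142 = 1.752 V.

1.75 V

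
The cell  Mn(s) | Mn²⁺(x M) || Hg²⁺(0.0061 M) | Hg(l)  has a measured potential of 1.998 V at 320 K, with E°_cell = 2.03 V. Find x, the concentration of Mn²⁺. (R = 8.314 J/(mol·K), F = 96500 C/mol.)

0.062 M

From the Nernst equation, ln Q = nF(E° − E)/RT = 2×96500×(2.03 − 1.998)/(8.314×320) = 2.321, so Q = 10.2.
With Q = [Mn²⁺]/[Hg²⁺] and the known concentrations, [Mn²⁺] in the numerator gives [Mn²⁺] = 0.062 M.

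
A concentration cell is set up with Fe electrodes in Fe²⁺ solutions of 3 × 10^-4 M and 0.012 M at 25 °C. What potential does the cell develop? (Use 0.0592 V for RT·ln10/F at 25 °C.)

Both half-cells are Fe²⁺/Fe, so E°_cell = 0. The concentrated side is the cathode; the cell reaction moves Fe²⁺ from high to low concentration with n = 2.
Q = [Fe²⁺]_dilute/[Fe²⁺]_conc = 3 × 10^-4/0.012 = 0.0250.
E = 0 − (0.0592/2) log Q = −(0.0592/2)(-1.602) = 0.0474 V.

0.047 V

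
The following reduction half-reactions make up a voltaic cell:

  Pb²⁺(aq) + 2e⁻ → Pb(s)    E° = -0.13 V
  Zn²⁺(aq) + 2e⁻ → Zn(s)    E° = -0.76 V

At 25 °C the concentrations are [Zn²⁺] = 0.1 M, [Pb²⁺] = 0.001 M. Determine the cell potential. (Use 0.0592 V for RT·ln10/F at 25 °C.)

0.571 V

The Pb²⁺/Pb couple has the higher reduction potential and acts as the cathode, so E°_cell = -0.13 − (-0.76) = 0.63 V.
Balancing electrons gives n = 2; the reaction quotient is Q = [Zn²⁺]/[Pb²⁺] = 100.
At 25 °C, E = E° − (0.0592/n) log Q = 0.63 − (0.0592/2)(2.000) = 0.630 − 0.059 = 0.571 V.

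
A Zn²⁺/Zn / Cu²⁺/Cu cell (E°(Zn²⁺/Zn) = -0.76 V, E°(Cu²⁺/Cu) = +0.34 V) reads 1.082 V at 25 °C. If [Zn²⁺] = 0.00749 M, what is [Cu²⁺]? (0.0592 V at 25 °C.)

From the Nernst equation, log Q = n(E° − E)/0.0592 = 2(1.10 − 1.082)/0.0592 = 0.608, so Q = 4.06.
With Q = [Zn²⁺]/[Cu²⁺] and the known concentrations, [Cu²⁺] in the denominator gives [Cu²⁺] = 0.0018 M.

0.0018 M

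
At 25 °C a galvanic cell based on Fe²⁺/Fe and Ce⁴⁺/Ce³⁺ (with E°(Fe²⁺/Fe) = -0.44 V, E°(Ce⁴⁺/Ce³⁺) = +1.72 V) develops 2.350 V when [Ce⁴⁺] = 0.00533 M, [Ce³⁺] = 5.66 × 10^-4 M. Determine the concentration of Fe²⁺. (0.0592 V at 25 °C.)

From the Nernst equation, log Q = n(E° − E)/0.0592 = 2(2.16 − 2.350)/0.0592 = -6.419, so Q = 3.81 × 10^-7.
With Q = [Fe²⁺]·[Ce³⁺]^2/[Ce⁴⁺]^2 and the known concentrations, [Fe²⁺] in the numerator gives [Fe²⁺] = 3.4 × 10^-5 M.

3.4 × 10^-5 M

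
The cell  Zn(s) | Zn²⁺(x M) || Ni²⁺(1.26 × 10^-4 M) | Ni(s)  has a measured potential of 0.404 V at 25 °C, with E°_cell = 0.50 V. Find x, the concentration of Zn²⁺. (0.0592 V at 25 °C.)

From the Nernst equation, log Q = n(E° − E)/0.0592 = 2(0.50 − 0.404)/0.0592 = 3.243, so Q = 1750.
With Q = [Zn²⁺]/[Ni²⁺] and the known concentrations, [Zn²⁺] in the numerator gives [Zn²⁺] = 0.22 M.

0.22 M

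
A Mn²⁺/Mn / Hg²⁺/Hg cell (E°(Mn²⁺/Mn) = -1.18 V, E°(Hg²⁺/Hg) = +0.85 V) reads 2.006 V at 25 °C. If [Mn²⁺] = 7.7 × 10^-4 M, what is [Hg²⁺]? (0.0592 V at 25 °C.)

1.2 × 10^-4 M

From the Nernst equation, log Q = n(E° − E)/0.0592 = 2(2.03 − 2.006)/0.0592 = 0.811, so Q = 6.47.
With Q = [Mn²⁺]/[Hg²⁺] and the known concentrations, [Hg²⁺] in the denominator gives [Hg²⁺] = 1.2 × 10^-4 M.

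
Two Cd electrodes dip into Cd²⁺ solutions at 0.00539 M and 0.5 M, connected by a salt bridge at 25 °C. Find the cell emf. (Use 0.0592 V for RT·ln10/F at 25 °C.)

0.058 V

Both half-cells are Cd²⁺/Cd, so E°_cell = 0. The concentrated side is the cathode; the cell reaction moves Cd²⁺ from high to low concentration with n = 2.
Q = [Cd²⁺]_dilute/[Cd²⁺]_conc = 0.00539/0.5 = 0.0108.
E = 0 − (0.0592/2) log Q = −(0.0592/2)(-1.967) = 0.0582 V.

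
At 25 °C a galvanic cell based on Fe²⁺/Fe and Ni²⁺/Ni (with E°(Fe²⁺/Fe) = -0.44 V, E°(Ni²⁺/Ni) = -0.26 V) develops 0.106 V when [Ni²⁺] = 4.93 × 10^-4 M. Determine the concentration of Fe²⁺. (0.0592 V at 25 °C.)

From the Nernst equation, log Q = n(E° − E)/0.0592 = 2(0.18 − 0.106)/0.0592 = 2.500, so Q = 316.
With Q = [Fe²⁺]/[Ni²⁺] and the known concentrations, [Fe²⁺] in the numerator gives [Fe²⁺] = 0.16 M.

0.16 M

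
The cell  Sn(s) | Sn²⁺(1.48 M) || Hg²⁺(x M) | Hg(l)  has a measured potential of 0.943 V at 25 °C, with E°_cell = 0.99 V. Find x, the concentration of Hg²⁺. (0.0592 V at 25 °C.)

0.038 M

From the Nernst equation, log Q = n(E° − E)/0.0592 = 2(0.99 − 0.943)/0.0592 = 1.588, so Q = 38.7.
With Q = [Sn²⁺]/[Hg²⁺] and the known concentrations, [Hg²⁺] in the denominator gives [Hg²⁺] = 0.038 M.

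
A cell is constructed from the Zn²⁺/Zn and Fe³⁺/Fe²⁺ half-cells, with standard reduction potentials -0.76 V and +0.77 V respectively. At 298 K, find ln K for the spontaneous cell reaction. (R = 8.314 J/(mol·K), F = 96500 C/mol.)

E°_cell = +0.77 − (-0.76) = 1.53 V, with n = 2 electrons transferred.
At equilibrium E = 0, so the Nernst equation gives ln K = nFE°/RT = (2)(96500)(1.53)/((8.314)(298)) = 119.19.

ln K = 119.2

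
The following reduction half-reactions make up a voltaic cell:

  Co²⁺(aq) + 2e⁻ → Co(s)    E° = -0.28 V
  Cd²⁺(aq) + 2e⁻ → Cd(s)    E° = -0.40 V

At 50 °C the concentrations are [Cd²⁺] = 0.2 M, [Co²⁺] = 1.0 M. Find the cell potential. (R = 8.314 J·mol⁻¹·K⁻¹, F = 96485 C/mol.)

0.142 V

The Co²⁺/Co couple has the higher reduction potential and acts as the cathode, so E°_cell = -0.28 − (-0.40) = 0.12 V.
Balancing electrons gives n = 2; the reaction quotient is Q = [Cd²⁺]/[Co²⁺] = 0.200.
E = E° − (RT/nF) ln Q = 0.12 − (8.314×323)/(2×96485) × (-1.609) = 0.120 + 0.022 = 0.142 V.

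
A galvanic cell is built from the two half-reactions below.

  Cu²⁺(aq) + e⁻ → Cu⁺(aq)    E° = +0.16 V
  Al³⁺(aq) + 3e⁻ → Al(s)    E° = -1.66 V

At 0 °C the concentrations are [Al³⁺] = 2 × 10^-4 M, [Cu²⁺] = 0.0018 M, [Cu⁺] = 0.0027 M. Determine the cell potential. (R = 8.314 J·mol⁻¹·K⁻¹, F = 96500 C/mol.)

1.88 V

The Cu²⁺/Cu⁺ couple has the higher reduction potential and acts as the cathode, so E°_cell = +0.16 − (-1.66) = 1.82 V.
Balancing electrons gives n = 3; the reaction quotient is Q = [Al³⁺]·[Cu⁺]^3/[Cu²⁺]^3 = 6.75 × 10^-4.
E = E° − (RT/nF) ln Q = 1.82 − (8.314×273)/(3×96500) × (-7.301) = 1.820 + 0.057 = 1.877 V.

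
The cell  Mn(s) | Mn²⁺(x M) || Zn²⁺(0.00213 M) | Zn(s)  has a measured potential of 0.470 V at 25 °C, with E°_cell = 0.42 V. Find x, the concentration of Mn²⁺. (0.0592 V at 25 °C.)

4.4 × 10^-5 M

From the Nernst equation, log Q = n(E° − E)/0.0592 = 2(0.42 − 0.470)/0.0592 = -1.689, so Q = 0.0205.
With Q = [Mn²⁺]/[Zn²⁺] and the known concentrations, [Mn²⁺] in the numerator gives [Mn²⁺] = 4.4 × 10^-5 M.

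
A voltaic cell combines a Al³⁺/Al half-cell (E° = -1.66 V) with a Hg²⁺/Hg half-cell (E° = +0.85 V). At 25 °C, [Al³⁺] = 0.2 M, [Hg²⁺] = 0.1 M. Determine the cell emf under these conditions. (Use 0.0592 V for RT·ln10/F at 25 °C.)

2.49 V

The Hg²⁺/Hg couple has the higher reduction potential and acts as the cathode, so E°_cell = +0.85 − (-1.66) = 2.51 V.
Balancing electrons gives n = 6; the reaction quotient is Q = [Al³⁺]^2/[Hg²⁺]^3 = 40.0.
At 25 °C, E = E° − (0.0592/n) log Q = 2.51 − (0.0592/6)(1.602) = 2.510 − 0.016 = 2.494 V.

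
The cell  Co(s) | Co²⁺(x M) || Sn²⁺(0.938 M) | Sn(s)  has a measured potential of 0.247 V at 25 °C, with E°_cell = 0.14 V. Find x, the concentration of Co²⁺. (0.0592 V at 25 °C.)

From the Nernst equation, log Q = n(E° − E)/0.0592 = 2(0.14 − 0.247)/0.0592 = -3.615, so Q = 2.43 × 10^-4.
With Q = [Co²⁺]/[Sn²⁺] and the known concentrations, [Co²⁺] in the numerator gives [Co²⁺] = 2.3 × 10^-4 M.

2.3 × 10^-4 M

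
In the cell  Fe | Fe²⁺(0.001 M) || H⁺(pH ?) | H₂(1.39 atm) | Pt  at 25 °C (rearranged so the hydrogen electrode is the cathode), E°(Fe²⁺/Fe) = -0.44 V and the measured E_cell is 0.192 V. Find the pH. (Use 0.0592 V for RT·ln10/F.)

pH = 5.62

E°_cell = 0.44 V and n = 2.
log Q = n(E° − E)/0.0592 = 2×(0.44 − 0.192)/0.0592 = 8.378.
With Q = [Fe²⁺]·P(H₂) / [H⁺]^2, solving for [H⁺] gives log[H⁺] = -5.618, so pH = 5.62.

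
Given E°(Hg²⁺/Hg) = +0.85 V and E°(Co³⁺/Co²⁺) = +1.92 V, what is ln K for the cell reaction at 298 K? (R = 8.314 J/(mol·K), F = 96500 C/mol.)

ln K = 83.4

E°_cell = +1.92 − (+0.85) = 1.07 V, with n = 2 electrons transferred.
At equilibrium E = 0, so the Nernst equation gives ln K = nFE°/RT = (2)(96500)(1.07)/((8.314)(298)) = 83.35.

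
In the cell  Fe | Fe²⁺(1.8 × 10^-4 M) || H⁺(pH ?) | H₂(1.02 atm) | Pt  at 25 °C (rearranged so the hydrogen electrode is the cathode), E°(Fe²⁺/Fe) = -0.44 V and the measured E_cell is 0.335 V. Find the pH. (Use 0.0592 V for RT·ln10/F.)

E°_cell = 0.44 V and n = 2.
log Q = n(E° − E)/0.0592 = 2×(0.44 − 0.335)/0.0592 = 3.547.
With Q = [Fe²⁺]·P(H₂) / [H⁺]^2, solving for [H⁺] gives log[H⁺] = -3.642, so pH = 3.64.

pH = 3.64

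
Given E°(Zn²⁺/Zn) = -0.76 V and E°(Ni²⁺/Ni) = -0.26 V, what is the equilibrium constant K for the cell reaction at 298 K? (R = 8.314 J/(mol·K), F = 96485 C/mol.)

8.2 × 10^16

E°_cell = -0.26 − (-0.76) = 0.50 V, with n = 2 electrons transferred.
At equilibrium E = 0, so the Nernst equation gives ln K = nFE°/RT = (2)(96485)(0.50)/((8.314)(298)) = 38.94.
K = e^38.94 = 8.2 × 10^16.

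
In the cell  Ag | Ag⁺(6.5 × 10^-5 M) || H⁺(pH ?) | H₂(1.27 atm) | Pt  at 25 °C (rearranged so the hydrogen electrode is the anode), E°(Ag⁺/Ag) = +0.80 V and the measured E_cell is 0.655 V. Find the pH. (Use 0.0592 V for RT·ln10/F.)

pH = 1.69

E°_cell = 0.80 V and n = 2.
log Q = n(E° − E)/0.0592 = 2×(0.80 − 0.655)/0.0592 = 4.899.
With Q = [H⁺]^2 / ([Ag⁺]^2·P(H₂)), solving for [H⁺] gives log[H⁺] = -1.686, so pH = 1.69.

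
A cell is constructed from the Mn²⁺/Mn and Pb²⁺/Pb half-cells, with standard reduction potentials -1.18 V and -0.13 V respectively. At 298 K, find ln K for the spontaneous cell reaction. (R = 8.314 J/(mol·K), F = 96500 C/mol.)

E°_cell = -0.13 − (-1.18) = 1.05 V, with n = 2 electrons transferred.
At equilibrium E = 0, so the Nernst equation gives ln K = nFE°/RT = (2)(96500)(1.05)/((8.314)(298)) = 81.79.

ln K = 81.8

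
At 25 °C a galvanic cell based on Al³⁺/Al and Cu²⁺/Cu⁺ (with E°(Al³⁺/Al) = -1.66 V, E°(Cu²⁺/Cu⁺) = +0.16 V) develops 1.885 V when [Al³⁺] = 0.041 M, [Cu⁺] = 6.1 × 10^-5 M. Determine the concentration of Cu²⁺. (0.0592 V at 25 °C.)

From the Nernst equation, log Q = n(E° − E)/0.0592 = 3(1.82 − 1.885)/0.0592 = -3.294, so Q = 5.08 × 10^-4.
With Q = [Al³⁺]·[Cu⁺]^3/[Cu²⁺]^3 and the known concentrations, [Cu²⁺]^3 in the denominator gives [Cu²⁺] = 2.6 × 10^-4 M.

2.6 × 10^-4 M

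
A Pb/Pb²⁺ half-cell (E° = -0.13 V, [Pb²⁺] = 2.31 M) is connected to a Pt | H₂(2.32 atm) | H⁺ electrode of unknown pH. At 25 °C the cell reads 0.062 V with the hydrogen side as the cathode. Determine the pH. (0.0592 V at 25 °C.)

pH = 0.78

E°_cell = 0.13 V and n = 2.
log Q = n(E° − E)/0.0592 = 2×(0.13 − 0.062)/0.0592 = 2.297.
With Q = [Pb²⁺]·P(H₂) / [H⁺]^2, solving for [H⁺] gives log[H⁺] = -0.784, so pH = 0.78.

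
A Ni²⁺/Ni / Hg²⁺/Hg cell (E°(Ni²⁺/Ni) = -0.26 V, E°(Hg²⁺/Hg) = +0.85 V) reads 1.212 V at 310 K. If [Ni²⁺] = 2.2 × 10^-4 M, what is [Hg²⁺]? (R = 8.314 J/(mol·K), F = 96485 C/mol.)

From the Nernst equation, ln Q = nF(E° − E)/RT = 2×96485×(1.11 − 1.212)/(8.314×310) = -7.637, so Q = 4.82 × 10^-4.
With Q = [Ni²⁺]/[Hg²⁺] and the known concentrations, [Hg²⁺] in the denominator gives [Hg²⁺] = 0.46 M.

0.46 M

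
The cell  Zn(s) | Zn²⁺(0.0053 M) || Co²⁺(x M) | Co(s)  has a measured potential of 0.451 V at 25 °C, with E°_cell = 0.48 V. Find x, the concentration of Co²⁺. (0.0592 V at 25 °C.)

From the Nernst equation, log Q = n(E° − E)/0.0592 = 2(0.48 − 0.451)/0.0592 = 0.980, so Q = 9.54.
With Q = [Zn²⁺]/[Co²⁺] and the known concentrations, [Co²⁺] in the denominator gives [Co²⁺] = 5.6 × 10^-4 M.

5.6 × 10^-4 M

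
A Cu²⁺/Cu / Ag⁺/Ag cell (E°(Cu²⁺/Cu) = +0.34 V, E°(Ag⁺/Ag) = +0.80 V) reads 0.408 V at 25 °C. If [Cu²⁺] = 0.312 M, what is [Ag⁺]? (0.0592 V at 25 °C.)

0.074 M

From the Nernst equation, log Q = n(E° − E)/0.0592 = 2(0.46 − 0.408)/0.0592 = 1.757, so Q = 57.1.
With Q = [Cu²⁺]/[Ag⁺]^2 and the known concentrations, [Ag⁺]^2 in the denominator gives [Ag⁺] = 0.074 M.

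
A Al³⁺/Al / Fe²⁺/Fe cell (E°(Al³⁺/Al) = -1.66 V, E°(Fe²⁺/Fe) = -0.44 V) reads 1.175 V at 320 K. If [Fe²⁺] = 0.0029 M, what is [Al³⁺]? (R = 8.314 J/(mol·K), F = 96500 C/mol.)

0.021 M

From the Nernst equation, ln Q = nF(E° − E)/RT = 6×96500×(1.22 − 1.175)/(8.314×320) = 9.793, so Q = 1.79 × 10^4.
With Q = [Al³⁺]^2/[Fe²⁺]^3 and the known concentrations, [Al³⁺]^2 in the numerator gives [Al³⁺] = 0.021 M.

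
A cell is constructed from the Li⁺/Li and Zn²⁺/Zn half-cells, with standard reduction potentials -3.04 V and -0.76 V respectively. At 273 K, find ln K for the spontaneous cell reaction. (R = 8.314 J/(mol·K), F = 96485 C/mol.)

E°_cell = -0.76 − (-3.04) = 2.28 V, with n = 2 electrons transferred.
At equilibrium E = 0, so the Nernst equation gives ln K = nFE°/RT = (2)(96485)(2.28)/((8.314)(273)) = 193.84.

ln K = 193.8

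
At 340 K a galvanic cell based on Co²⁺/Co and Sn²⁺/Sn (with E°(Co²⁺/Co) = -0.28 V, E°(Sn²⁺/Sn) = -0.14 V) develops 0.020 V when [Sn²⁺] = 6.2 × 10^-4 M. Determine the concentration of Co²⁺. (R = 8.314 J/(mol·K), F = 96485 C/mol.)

2.2 M

From the Nernst equation, ln Q = nF(E° − E)/RT = 2×96485×(0.14 − 0.020)/(8.314×340) = 8.192, so Q = 3610.
With Q = [Co²⁺]/[Sn²⁺] and the known concentrations, [Co²⁺] in the numerator gives [Co²⁺] = 2.2 M.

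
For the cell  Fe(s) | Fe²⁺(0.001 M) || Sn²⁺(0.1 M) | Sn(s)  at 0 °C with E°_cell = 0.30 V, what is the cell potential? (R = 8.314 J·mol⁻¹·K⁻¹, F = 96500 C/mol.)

Balancing electrons gives n = 2; the reaction quotient is Q = [Fe²⁺]/[Sn²⁺] = 0.0100.
E = E° − (RT/nF) ln Q = 0.30 − (8.314×273)/(2×96500) × (-4.605) = 0.300 + 0.054 = 0.354 V.

0.354 V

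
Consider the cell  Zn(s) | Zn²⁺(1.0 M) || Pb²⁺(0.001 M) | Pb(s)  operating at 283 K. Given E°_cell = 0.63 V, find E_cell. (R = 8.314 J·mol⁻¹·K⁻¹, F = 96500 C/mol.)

Balancing electrons gives n = 2; the reaction quotient is Q = [Zn²⁺]/[Pb²⁺] = 1000.
E = E° − (RT/nF) ln Q = 0.63 − (8.314×283)/(2×96500) × (6.908) = 0.630 − 0.084 = 0.546 V.

0.546 V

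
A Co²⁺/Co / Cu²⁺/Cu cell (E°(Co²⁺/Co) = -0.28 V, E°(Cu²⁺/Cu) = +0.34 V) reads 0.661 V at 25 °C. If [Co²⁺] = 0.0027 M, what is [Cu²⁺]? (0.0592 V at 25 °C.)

0.066 M

From the Nernst equation, log Q = n(E° − E)/0.0592 = 2(0.62 − 0.661)/0.0592 = -1.385, so Q = 0.0412.
With Q = [Co²⁺]/[Cu²⁺] and the known concentrations, [Cu²⁺] in the denominator gives [Cu²⁺] = 0.066 M.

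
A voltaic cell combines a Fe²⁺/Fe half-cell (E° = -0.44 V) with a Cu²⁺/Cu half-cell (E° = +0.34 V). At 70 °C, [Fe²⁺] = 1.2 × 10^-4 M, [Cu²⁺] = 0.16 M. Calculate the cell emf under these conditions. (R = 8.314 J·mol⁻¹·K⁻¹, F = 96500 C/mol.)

0.886 V

The Cu²⁺/Cu couple has the higher reduction potential and acts as the cathode, so E°_cell = +0.34 − (-0.44) = 0.78 V.
Balancing electrons gives n = 2; the reaction quotient is Q = [Fe²⁺]/[Cu²⁺] = 7.5 × 10^-4.
E = E° − (RT/nF) ln Q = 0.78 − (8.314×343)/(2×96500) × (-7.195) = 0.780 + 0.106 = 0.886 V.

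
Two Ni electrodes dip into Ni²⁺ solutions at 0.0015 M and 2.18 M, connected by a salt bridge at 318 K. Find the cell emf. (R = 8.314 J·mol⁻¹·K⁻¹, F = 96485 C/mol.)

Both half-cells are Ni²⁺/Ni, so E°_cell = 0. The concentrated side is the cathode; the cell reaction moves Ni²⁺ from high to low concentration with n = 2.
Q = [Ni²⁺]_dilute/[Ni²⁺]_conc = 0.0015/2.18 = 6.88 × 10^-4.
E = 0 − (RT/nF) ln Q = −((8.314×318)/(2×96485))(-7.282) = 0.0998 V.

0.100 V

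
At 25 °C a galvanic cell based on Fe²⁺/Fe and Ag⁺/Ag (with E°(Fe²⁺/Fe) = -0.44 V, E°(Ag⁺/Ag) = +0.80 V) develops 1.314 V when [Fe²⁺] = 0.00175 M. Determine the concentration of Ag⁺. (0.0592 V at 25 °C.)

From the Nernst equation, log Q = n(E° − E)/0.0592 = 2(1.24 − 1.314)/0.0592 = -2.500, so Q = 0.00316.
With Q = [Fe²⁺]/[Ag⁺]^2 and the known concentrations, [Ag⁺]^2 in the denominator gives [Ag⁺] = 0.74 M.

0.74 M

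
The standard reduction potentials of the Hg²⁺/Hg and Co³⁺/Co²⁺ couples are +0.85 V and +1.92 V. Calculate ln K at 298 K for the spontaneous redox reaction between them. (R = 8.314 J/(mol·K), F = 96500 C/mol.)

E°_cell = +1.92 − (+0.85) = 1.07 V, with n = 2 electrons transferred.
At equilibrium E = 0, so the Nernst equation gives ln K = nFE°/RT = (2)(96500)(1.07)/((8.314)(298)) = 83.35.

ln K = 83.4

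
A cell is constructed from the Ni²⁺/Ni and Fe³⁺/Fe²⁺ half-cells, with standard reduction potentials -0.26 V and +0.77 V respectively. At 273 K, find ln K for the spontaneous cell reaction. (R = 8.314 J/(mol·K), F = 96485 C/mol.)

ln K = 87.6

E°_cell = +0.77 − (-0.26) = 1.03 V, with n = 2 electrons transferred.
At equilibrium E = 0, so the Nernst equation gives ln K = nFE°/RT = (2)(96485)(1.03)/((8.314)(273)) = 87.57.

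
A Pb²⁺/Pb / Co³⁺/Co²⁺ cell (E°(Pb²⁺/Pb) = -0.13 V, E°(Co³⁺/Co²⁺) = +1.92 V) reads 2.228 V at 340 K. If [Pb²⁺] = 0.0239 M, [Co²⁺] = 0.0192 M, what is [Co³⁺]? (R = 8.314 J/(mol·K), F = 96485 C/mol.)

From the Nernst equation, ln Q = nF(E° − E)/RT = 2×96485×(2.05 − 2.228)/(8.314×340) = -12.151, so Q = 5.28 × 10^-6.
With Q = [Pb²⁺]·[Co²⁺]^2/[Co³⁺]^2 and the known concentrations, [Co³⁺]^2 in the denominator gives [Co³⁺] = 1.3 M.

1.3 M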